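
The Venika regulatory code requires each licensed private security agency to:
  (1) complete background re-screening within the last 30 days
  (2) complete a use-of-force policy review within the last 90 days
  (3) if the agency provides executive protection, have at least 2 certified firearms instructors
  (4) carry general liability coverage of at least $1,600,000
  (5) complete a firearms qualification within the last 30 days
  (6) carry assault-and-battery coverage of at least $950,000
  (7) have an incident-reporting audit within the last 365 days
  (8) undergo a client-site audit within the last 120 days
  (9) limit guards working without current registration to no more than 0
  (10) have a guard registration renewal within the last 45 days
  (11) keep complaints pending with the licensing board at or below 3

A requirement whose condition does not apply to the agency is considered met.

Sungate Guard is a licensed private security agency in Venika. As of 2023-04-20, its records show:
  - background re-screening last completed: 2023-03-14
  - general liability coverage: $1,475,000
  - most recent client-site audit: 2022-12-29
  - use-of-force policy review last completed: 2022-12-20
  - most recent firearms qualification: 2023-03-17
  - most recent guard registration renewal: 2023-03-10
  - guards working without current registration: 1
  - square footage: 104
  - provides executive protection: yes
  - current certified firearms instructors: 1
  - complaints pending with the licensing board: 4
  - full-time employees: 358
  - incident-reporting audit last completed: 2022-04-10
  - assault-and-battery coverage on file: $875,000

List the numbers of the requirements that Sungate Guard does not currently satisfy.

1. background re-screening 37 days ago vs limit 30 → not met
2. use-of-force policy review 121 days ago vs limit 90 → not met
3. condition 'provides executive protection' holds; certified firearms instructors 1 < 2 → not met
4. general liability coverage $1,475,000 < $1,600,000 → not met
5. firearms qualification 34 days ago vs limit 30 → not met
6. assault-and-battery coverage $875,000 < $950,000 → not met
7. incident-reporting audit 375 days ago vs limit 365 → not met
8. client-site audit 112 days ago vs limit 120 → met
9. guards working without current registration 1 > 0 → not met
10. guard registration renewal 41 days ago vs limit 45 → met
11. complaints pending with the licensing board 4 > 3 → not met
Not met: 1, 2, 3, 4, 5, 6, 7, 9, 11

1, 2, 3, 4, 5, 6, 7, 9, 11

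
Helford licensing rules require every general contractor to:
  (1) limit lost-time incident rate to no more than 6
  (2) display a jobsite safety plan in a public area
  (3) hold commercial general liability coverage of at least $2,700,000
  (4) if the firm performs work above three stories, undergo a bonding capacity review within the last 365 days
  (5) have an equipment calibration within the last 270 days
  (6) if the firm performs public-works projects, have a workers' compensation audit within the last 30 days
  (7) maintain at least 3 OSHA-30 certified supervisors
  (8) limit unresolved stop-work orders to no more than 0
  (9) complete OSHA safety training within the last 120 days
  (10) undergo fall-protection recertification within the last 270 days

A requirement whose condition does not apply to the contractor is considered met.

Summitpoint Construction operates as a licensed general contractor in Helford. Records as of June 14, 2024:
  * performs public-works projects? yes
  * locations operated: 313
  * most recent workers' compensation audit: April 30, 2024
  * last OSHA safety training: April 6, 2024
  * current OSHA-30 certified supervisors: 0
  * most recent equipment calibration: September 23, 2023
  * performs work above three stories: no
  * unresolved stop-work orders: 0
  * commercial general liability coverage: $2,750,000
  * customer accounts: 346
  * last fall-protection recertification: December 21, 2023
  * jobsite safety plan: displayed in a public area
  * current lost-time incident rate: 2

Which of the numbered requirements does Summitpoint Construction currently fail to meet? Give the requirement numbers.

1. lost-time incident rate 2 ≤ 6 → met
2. jobsite safety plan present → met
3. commercial general liability coverage $2,750,000 ≥ $2,700,000 → met
4. condition 'performs work above three stories' does not hold → requirement n/a → met
5. equipment calibration 265 days ago vs limit 270 → met
6. condition 'performs public-works projects' holds; workers' compensation audit 45 days ago vs limit 30 → not met
7. OSHA-30 certified supervisors 0 < 3 → not met
8. unresolved stop-work orders 0 ≤ 0 → met
9. OSHA safety training 69 days ago vs limit 120 → met
10. fall-protection recertification 176 days ago vs limit 270 → met
Not met: 6, 7

6, 7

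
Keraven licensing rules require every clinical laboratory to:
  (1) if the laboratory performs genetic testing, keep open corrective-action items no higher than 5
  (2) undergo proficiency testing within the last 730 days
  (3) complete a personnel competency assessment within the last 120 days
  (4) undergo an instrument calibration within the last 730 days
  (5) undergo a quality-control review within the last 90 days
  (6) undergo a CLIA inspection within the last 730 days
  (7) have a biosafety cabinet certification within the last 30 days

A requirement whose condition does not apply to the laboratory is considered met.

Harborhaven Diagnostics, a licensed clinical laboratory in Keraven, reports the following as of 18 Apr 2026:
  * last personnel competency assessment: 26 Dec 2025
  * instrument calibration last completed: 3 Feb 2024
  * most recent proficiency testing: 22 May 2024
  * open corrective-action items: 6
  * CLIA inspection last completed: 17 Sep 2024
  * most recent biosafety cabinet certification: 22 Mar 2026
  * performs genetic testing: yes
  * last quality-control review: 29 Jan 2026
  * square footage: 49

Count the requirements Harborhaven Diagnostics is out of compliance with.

1. condition 'performs genetic testing' holds; open corrective-action items 6 > 5 → not met
2. proficiency testing 696 days ago vs limit 730 → met
3. personnel competency assessment 113 days ago vs limit 120 → met
4. instrument calibration 805 days ago vs limit 730 → not met
5. quality-control review 79 days ago vs limit 90 → met
6. CLIA inspection 578 days ago vs limit 730 → met
7. biosafety cabinet certification 27 days ago vs limit 30 → met
Not met: 2 of 7

2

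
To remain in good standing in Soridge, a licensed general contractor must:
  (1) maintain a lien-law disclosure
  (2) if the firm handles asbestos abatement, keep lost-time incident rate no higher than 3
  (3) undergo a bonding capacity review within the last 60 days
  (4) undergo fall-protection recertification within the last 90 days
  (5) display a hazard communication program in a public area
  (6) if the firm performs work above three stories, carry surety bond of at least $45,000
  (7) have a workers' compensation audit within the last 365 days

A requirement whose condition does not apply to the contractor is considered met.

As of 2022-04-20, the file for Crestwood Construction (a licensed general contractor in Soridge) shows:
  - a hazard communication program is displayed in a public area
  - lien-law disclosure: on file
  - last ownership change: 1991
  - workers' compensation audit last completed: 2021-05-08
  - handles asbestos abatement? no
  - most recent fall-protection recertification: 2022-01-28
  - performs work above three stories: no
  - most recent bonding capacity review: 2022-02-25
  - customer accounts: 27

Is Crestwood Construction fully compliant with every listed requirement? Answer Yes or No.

1. lien-law disclosure present → met
2. condition 'handles asbestos abatement' does not hold → requirement n/a → met
3. bonding capacity review 54 days ago vs limit 60 → met
4. fall-protection recertification 82 days ago vs limit 90 → met
5. hazard communication program present → met
6. condition 'performs work above three stories' does not hold → requirement n/a → met
7. workers' compensation audit 347 days ago vs limit 365 → met
All met.

Yes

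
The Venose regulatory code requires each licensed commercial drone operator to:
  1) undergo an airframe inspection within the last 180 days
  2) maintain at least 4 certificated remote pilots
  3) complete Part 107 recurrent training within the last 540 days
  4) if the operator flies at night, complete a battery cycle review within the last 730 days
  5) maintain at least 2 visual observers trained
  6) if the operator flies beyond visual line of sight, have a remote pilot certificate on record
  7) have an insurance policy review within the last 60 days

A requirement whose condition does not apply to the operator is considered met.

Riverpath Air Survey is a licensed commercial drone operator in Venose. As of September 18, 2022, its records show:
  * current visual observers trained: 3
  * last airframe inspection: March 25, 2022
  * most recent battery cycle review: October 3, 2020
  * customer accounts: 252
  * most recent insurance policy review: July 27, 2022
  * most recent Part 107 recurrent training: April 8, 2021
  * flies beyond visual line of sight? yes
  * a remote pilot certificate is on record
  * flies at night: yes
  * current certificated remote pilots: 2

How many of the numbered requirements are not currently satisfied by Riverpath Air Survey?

1

1. airframe inspection 177 days ago vs limit 180 → met
2. certificated remote pilots 2 < 4 → not met
3. Part 107 recurrent training 528 days ago vs limit 540 → met
4. condition 'flies at night' holds; battery cycle review 715 days ago vs limit 730 → met
5. visual observers trained 3 ≥ 2 → met
6. condition 'flies beyond visual line of sight' holds; remote pilot certificate present → met
7. insurance policy review 53 days ago vs limit 60 → met
Not met: 1 of 7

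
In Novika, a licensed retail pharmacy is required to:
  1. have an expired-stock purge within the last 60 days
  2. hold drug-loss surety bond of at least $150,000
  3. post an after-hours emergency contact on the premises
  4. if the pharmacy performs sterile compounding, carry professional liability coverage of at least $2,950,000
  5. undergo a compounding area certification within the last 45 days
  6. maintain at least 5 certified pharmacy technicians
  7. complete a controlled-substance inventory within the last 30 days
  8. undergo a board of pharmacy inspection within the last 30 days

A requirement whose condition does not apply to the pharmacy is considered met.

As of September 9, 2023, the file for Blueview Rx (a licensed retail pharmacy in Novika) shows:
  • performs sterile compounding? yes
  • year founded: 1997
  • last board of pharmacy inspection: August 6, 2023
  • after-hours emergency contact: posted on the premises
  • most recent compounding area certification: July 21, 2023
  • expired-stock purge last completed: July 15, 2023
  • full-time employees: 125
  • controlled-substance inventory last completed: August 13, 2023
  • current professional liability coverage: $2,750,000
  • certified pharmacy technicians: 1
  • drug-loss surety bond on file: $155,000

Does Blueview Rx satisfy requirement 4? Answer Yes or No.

No

4. condition 'performs sterile compounding' holds; professional liability coverage $2,750,000 < $2,950,000 → not met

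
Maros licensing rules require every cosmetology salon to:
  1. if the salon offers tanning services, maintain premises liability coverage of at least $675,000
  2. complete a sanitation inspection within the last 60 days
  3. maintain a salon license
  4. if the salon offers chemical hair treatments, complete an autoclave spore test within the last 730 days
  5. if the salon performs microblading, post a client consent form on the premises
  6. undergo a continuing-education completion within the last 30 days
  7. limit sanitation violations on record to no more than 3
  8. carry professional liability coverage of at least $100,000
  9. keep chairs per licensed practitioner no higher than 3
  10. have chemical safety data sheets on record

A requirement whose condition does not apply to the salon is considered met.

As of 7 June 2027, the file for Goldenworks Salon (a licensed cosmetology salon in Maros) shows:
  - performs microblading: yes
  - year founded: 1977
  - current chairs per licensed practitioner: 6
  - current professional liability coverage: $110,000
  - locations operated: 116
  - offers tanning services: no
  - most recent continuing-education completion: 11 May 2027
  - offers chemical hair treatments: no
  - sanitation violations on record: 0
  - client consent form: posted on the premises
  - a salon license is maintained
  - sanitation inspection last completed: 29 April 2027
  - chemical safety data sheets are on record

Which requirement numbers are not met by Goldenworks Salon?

9

1. condition 'offers tanning services' does not hold → requirement n/a → met
2. sanitation inspection 39 days ago vs limit 60 → met
3. salon license present → met
4. condition 'offers chemical hair treatments' does not hold → requirement n/a → met
5. condition 'performs microblading' holds; client consent form present → met
6. continuing-education completion 27 days ago vs limit 30 → met
7. sanitation violations on record 0 ≤ 3 → met
8. professional liability coverage $110,000 ≥ $100,000 → met
9. chairs per licensed practitioner 6 > 3 → not met
10. chemical safety data sheets present → met
Not met: 9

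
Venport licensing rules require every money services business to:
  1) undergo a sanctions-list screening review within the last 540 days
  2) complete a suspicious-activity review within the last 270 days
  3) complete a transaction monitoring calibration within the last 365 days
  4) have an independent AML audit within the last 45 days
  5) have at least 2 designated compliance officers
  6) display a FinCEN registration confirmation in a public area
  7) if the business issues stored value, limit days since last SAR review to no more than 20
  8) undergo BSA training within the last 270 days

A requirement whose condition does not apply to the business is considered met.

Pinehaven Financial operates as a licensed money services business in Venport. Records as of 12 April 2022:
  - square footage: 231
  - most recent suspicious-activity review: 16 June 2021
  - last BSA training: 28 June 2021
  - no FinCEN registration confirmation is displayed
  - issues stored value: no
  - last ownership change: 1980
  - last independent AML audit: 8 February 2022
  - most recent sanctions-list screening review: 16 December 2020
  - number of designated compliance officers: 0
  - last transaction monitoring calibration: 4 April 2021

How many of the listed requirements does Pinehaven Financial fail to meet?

6

1. sanctions-list screening review 482 days ago vs limit 540 → met
2. suspicious-activity review 300 days ago vs limit 270 → not met
3. transaction monitoring calibration 373 days ago vs limit 365 → not met
4. independent AML audit 63 days ago vs limit 45 → not met
5. designated compliance officers 0 < 2 → not met
6. FinCEN registration confirmation absent → not met
7. condition 'issues stored value' does not hold → requirement n/a → met
8. BSA training 288 days ago vs limit 270 → not met
Not met: 6 of 8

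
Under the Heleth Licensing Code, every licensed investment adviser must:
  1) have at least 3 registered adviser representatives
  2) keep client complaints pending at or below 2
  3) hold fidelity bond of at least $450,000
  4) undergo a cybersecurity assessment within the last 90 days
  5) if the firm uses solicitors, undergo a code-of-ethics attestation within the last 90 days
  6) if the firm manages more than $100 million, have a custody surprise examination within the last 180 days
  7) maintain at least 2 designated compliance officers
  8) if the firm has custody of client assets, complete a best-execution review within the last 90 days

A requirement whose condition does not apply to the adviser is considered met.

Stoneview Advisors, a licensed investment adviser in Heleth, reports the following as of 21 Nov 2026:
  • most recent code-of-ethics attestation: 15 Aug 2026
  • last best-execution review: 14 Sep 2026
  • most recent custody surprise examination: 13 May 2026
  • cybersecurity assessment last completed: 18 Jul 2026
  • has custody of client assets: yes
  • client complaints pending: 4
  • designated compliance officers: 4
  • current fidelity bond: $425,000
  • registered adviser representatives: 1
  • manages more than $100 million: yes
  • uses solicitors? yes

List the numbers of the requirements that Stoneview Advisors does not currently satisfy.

1, 2, 3, 4, 5, 6

1. registered adviser representatives 1 < 3 → not met
2. client complaints pending 4 > 2 → not met
3. fidelity bond $425,000 < $450,000 → not met
4. cybersecurity assessment 126 days ago vs limit 90 → not met
5. condition 'uses solicitors' holds; code-of-ethics attestation 98 days ago vs limit 90 → not met
6. condition 'manages more than $100 million' holds; custody surprise examination 192 days ago vs limit 180 → not met
7. designated compliance officers 4 ≥ 2 → met
8. condition 'has custody of client assets' holds; best-execution review 68 days ago vs limit 90 → met
Not met: 1, 2, 3, 4, 5, 6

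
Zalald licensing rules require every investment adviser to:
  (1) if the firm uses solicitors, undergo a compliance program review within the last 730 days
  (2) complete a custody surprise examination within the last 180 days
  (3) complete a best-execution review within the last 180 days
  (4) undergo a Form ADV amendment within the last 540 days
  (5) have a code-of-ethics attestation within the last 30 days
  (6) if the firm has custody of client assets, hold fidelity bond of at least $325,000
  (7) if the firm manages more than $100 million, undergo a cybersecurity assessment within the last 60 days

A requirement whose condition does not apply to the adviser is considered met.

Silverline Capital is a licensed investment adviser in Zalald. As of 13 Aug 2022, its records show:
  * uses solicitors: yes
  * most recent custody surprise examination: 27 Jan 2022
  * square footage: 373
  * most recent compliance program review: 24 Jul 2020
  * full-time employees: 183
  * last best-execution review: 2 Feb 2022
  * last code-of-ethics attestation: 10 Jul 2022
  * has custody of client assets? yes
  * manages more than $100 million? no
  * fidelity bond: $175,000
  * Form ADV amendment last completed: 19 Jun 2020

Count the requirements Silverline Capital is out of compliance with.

6

1. condition 'uses solicitors' holds; compliance program review 750 days ago vs limit 730 → not met
2. custody surprise examination 198 days ago vs limit 180 → not met
3. best-execution review 192 days ago vs limit 180 → not met
4. Form ADV amendment 785 days ago vs limit 540 → not met
5. code-of-ethics attestation 34 days ago vs limit 30 → not met
6. condition 'has custody of client assets' holds; fidelity bond $175,000 < $325,000 → not met
7. condition 'manages more than $100 million' does not hold → requirement n/a → met
Not met: 6 of 7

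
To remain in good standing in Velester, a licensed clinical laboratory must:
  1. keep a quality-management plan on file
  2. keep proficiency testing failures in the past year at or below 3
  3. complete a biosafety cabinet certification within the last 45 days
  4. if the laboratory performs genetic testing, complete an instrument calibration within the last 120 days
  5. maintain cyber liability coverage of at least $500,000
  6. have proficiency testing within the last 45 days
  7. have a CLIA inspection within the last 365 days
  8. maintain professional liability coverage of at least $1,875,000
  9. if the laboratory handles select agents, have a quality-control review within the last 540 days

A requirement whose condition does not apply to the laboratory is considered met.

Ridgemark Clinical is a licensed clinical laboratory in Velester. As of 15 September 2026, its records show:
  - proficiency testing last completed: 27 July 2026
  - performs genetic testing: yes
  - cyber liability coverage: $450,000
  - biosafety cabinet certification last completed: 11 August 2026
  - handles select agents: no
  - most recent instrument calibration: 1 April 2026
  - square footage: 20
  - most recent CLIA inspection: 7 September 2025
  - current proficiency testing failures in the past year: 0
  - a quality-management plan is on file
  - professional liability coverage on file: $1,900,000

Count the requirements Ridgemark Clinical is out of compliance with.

4

1. quality-management plan present → met
2. proficiency testing failures in the past year 0 ≤ 3 → met
3. biosafety cabinet certification 35 days ago vs limit 45 → met
4. condition 'performs genetic testing' holds; instrument calibration 167 days ago vs limit 120 → not met
5. cyber liability coverage $450,000 < $500,000 → not met
6. proficiency testing 50 days ago vs limit 45 → not met
7. CLIA inspection 373 days ago vs limit 365 → not met
8. professional liability coverage $1,900,000 ≥ $1,875,000 → met
9. condition 'handles select agents' does not hold → requirement n/a → met
Not met: 4 of 9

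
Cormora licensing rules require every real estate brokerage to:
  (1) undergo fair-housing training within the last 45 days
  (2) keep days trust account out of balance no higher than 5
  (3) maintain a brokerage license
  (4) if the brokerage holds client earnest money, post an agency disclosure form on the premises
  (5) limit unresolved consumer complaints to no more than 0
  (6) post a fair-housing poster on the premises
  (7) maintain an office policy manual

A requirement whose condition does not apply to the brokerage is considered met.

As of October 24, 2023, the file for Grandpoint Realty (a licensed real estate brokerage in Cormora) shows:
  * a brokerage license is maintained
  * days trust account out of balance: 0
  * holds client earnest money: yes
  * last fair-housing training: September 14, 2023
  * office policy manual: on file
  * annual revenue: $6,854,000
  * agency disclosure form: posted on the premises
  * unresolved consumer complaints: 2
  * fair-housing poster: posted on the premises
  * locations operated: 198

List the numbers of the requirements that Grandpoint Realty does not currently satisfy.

1. fair-housing training 40 days ago vs limit 45 → met
2. days trust account out of balance 0 ≤ 5 → met
3. brokerage license present → met
4. condition 'holds client earnest money' holds; agency disclosure form present → met
5. unresolved consumer complaints 2 > 0 → not met
6. fair-housing poster present → met
7. office policy manual present → met
Not met: 5

5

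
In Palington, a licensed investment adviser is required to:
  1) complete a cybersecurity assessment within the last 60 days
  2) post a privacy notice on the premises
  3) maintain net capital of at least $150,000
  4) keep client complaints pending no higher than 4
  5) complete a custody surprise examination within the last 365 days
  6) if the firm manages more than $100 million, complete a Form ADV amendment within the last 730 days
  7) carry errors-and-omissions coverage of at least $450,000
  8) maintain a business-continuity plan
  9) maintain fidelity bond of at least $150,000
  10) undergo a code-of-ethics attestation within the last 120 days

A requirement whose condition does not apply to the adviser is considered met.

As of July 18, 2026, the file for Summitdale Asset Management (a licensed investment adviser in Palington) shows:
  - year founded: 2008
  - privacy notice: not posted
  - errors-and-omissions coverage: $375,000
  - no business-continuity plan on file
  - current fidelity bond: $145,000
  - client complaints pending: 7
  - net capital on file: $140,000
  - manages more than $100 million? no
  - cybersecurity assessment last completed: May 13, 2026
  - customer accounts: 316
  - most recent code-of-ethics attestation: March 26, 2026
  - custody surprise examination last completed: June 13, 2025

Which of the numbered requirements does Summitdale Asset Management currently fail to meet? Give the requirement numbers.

1. cybersecurity assessment 66 days ago vs limit 60 → not met
2. privacy notice absent → not met
3. net capital $140,000 < $150,000 → not met
4. client complaints pending 7 > 4 → not met
5. custody surprise examination 400 days ago vs limit 365 → not met
6. condition 'manages more than $100 million' does not hold → requirement n/a → met
7. errors-and-omissions coverage $375,000 < $450,000 → not met
8. business-continuity plan absent → not met
9. fidelity bond $145,000 < $150,000 → not met
10. code-of-ethics attestation 114 days ago vs limit 120 → met
Not met: 1, 2, 3, 4, 5, 7, 8, 9

1, 2, 3, 4, 5, 7, 8, 9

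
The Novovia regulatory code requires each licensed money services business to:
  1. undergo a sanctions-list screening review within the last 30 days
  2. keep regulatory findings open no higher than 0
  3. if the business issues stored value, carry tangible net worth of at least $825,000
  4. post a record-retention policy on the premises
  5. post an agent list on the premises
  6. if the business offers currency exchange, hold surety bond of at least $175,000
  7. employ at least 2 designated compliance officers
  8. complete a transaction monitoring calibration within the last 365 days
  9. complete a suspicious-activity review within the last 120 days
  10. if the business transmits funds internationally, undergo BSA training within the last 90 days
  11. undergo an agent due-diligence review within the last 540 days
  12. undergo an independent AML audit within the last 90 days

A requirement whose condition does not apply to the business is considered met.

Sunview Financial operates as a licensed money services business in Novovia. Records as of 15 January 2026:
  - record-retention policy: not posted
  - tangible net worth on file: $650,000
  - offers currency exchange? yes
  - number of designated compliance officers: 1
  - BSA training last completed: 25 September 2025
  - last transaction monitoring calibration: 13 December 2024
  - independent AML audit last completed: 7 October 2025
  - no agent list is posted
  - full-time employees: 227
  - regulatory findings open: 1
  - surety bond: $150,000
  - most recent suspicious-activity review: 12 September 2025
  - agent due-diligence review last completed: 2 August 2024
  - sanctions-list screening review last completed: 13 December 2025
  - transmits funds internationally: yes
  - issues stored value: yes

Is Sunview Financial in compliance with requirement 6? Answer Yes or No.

No

6. condition 'offers currency exchange' holds; surety bond $150,000 < $175,000 → not met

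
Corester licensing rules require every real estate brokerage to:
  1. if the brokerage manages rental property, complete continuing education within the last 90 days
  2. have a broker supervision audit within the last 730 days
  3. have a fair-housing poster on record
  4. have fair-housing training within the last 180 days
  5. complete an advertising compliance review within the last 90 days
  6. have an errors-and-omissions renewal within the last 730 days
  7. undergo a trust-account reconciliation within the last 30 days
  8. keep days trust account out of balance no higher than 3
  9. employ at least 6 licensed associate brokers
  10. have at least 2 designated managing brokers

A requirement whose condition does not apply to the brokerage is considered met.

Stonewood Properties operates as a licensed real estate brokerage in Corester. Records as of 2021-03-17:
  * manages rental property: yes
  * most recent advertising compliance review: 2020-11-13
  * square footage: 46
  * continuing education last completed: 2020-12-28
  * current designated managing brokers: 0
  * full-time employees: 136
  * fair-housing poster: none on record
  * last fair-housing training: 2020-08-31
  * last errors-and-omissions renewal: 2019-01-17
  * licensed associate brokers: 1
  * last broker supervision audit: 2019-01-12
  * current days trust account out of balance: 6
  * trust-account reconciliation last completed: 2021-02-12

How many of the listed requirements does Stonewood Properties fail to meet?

9

1. condition 'manages rental property' holds; continuing education 79 days ago vs limit 90 → met
2. broker supervision audit 795 days ago vs limit 730 → not met
3. fair-housing poster absent → not met
4. fair-housing training 198 days ago vs limit 180 → not met
5. advertising compliance review 124 days ago vs limit 90 → not met
6. errors-and-omissions renewal 790 days ago vs limit 730 → not met
7. trust-account reconciliation 33 days ago vs limit 30 → not met
8. days trust account out of balance 6 > 3 → not met
9. licensed associate brokers 1 < 6 → not met
10. designated managing brokers 0 < 2 → not met
Not met: 9 of 10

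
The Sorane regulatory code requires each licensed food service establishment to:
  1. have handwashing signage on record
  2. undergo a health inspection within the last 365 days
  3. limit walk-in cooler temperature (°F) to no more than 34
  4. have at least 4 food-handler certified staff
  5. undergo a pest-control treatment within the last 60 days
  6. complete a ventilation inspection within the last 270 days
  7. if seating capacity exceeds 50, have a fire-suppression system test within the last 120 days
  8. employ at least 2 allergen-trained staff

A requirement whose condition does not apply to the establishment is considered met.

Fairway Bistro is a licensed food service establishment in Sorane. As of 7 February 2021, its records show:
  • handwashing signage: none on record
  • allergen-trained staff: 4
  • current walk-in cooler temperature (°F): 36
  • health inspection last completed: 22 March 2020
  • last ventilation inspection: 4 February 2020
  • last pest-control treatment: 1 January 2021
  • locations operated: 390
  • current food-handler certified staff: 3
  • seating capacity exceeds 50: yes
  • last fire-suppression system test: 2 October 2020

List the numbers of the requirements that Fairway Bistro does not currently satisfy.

1. handwashing signage absent → not met
2. health inspection 322 days ago vs limit 365 → met
3. walk-in cooler temperature (°F) 36 > 34 → not met
4. food-handler certified staff 3 < 4 → not met
5. pest-control treatment 37 days ago vs limit 60 → met
6. ventilation inspection 369 days ago vs limit 270 → not met
7. condition 'seating capacity exceeds 50' holds; fire-suppression system test 128 days ago vs limit 120 → not met
8. allergen-trained staff 4 ≥ 2 → met
Not met: 1, 3, 4, 6, 7

1, 3, 4, 6, 7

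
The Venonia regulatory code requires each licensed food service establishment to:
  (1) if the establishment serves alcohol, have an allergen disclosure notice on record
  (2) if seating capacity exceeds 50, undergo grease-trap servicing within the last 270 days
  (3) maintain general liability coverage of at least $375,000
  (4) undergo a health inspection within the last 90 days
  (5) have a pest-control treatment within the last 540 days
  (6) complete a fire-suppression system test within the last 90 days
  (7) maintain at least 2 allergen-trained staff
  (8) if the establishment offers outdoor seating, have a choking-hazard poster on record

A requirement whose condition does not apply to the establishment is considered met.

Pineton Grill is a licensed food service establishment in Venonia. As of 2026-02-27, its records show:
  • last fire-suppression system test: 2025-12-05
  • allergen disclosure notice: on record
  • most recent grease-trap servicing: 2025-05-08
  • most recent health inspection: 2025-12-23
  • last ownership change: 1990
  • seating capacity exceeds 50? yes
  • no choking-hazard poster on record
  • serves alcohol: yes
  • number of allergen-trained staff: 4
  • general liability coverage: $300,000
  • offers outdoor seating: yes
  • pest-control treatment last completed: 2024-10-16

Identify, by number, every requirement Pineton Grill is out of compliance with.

2, 3, 8

1. condition 'serves alcohol' holds; allergen disclosure notice present → met
2. condition 'seating capacity exceeds 50' holds; grease-trap servicing 295 days ago vs limit 270 → not met
3. general liability coverage $300,000 < $375,000 → not met
4. health inspection 66 days ago vs limit 90 → met
5. pest-control treatment 499 days ago vs limit 540 → met
6. fire-suppression system test 84 days ago vs limit 90 → met
7. allergen-trained staff 4 ≥ 2 → met
8. condition 'offers outdoor seating' holds; choking-hazard poster absent → not met
Not met: 2, 3, 8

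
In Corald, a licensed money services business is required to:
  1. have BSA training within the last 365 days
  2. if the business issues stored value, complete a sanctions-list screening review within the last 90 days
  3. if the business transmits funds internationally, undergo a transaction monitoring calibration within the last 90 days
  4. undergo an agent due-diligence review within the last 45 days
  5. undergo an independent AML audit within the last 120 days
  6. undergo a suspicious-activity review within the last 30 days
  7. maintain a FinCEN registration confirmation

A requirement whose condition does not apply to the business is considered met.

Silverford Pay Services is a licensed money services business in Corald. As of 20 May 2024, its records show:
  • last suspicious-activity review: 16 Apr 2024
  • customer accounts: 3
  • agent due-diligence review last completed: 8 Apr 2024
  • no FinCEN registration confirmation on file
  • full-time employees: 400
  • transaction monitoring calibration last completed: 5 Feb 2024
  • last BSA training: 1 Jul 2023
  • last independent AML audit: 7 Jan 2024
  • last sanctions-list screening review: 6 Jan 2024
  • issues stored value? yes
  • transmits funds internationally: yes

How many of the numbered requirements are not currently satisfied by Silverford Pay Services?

5

1. BSA training 324 days ago vs limit 365 → met
2. condition 'issues stored value' holds; sanctions-list screening review 135 days ago vs limit 90 → not met
3. condition 'transmits funds internationally' holds; transaction monitoring calibration 105 days ago vs limit 90 → not met
4. agent due-diligence review 42 days ago vs limit 45 → met
5. independent AML audit 134 days ago vs limit 120 → not met
6. suspicious-activity review 34 days ago vs limit 30 → not met
7. FinCEN registration confirmation absent → not met
Not met: 5 of 7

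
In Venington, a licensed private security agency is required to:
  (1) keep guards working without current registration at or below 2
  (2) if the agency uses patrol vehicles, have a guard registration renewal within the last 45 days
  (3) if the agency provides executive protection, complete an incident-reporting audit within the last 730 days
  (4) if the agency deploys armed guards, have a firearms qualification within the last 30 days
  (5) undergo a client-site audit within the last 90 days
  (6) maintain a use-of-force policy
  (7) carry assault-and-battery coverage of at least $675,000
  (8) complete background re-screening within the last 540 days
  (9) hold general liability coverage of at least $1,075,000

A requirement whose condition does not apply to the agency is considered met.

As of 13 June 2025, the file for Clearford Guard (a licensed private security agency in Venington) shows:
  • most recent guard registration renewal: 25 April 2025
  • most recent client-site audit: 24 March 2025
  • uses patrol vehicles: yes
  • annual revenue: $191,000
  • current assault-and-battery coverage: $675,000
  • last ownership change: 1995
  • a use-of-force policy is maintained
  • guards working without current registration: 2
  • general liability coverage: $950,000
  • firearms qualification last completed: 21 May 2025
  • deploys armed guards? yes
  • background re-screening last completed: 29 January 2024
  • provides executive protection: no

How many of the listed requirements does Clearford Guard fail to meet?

1. guards working without current registration 2 ≤ 2 → met
2. condition 'uses patrol vehicles' holds; guard registration renewal 49 days ago vs limit 45 → not met
3. condition 'provides executive protection' does not hold → requirement n/a → met
4. condition 'deploys armed guards' holds; firearms qualification 23 days ago vs limit 30 → met
5. client-site audit 81 days ago vs limit 90 → met
6. use-of-force policy present → met
7. assault-and-battery coverage $675,000 ≥ $675,000 → met
8. background re-screening 501 days ago vs limit 540 → met
9. general liability coverage $950,000 < $1,075,000 → not met
Not met: 2 of 9

2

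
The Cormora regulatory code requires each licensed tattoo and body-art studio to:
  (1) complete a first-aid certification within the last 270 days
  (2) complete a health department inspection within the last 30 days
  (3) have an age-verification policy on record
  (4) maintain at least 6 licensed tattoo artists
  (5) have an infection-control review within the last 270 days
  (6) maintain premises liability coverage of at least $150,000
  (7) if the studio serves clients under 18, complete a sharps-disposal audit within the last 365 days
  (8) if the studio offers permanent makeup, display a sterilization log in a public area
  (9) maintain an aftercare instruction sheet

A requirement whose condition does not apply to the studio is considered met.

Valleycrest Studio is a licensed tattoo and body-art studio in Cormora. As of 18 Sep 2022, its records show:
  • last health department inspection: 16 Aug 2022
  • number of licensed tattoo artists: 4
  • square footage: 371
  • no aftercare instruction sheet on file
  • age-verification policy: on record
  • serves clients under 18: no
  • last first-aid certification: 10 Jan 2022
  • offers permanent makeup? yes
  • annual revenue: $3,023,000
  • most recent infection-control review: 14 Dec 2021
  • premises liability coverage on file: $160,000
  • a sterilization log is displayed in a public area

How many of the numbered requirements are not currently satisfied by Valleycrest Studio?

4

1. first-aid certification 251 days ago vs limit 270 → met
2. health department inspection 33 days ago vs limit 30 → not met
3. age-verification policy present → met
4. licensed tattoo artists 4 < 6 → not met
5. infection-control review 278 days ago vs limit 270 → not met
6. premises liability coverage $160,000 ≥ $150,000 → met
7. condition 'serves clients under 18' does not hold → requirement n/a → met
8. condition 'offers permanent makeup' holds; sterilization log present → met
9. aftercare instruction sheet absent → not met
Not met: 4 of 9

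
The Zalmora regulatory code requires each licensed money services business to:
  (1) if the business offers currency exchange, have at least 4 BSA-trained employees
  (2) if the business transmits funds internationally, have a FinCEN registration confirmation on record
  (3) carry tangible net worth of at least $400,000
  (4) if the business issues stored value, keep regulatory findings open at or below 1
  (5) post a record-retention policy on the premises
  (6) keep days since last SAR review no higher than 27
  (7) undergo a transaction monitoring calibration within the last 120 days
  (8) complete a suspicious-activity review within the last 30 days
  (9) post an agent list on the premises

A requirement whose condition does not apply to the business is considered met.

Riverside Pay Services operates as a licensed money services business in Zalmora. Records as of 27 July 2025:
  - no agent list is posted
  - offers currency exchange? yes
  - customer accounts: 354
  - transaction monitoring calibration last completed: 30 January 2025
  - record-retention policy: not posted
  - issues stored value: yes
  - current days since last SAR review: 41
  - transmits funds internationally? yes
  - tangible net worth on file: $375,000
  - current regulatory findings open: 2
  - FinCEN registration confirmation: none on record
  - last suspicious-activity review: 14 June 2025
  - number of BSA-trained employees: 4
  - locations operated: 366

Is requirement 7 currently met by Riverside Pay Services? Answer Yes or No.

No

7. transaction monitoring calibration 178 days ago vs limit 120 → not met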